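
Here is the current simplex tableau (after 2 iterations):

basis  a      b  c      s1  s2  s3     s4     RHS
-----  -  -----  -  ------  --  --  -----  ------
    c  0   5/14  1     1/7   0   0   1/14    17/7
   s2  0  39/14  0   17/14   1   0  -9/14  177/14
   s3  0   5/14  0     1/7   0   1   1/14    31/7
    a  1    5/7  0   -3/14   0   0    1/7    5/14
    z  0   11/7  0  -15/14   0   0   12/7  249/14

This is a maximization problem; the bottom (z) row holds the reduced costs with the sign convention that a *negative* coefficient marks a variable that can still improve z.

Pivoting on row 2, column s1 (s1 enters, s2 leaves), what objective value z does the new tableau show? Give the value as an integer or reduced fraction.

492/17

Minimum ratio for s1: (177/14)/(17/14) = 177/17.
z changes by −(z-row coeff of s1)·ratio = −(-15/14)·(177/17) = 2655/238.
New z = 249/14 + (2655/238) = 492/17.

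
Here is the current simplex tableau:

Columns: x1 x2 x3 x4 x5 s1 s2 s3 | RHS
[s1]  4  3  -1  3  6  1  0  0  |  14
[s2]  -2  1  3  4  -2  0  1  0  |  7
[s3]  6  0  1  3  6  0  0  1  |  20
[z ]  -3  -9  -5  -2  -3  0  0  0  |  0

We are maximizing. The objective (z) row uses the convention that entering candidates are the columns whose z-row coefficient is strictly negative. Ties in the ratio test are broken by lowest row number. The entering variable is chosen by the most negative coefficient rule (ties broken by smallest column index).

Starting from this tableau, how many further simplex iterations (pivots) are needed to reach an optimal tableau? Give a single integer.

pivot: x2 in, s1 out → z = 42
pivot: x3 in, s2 out → z = 238/5
No improving column remains; optimal.

2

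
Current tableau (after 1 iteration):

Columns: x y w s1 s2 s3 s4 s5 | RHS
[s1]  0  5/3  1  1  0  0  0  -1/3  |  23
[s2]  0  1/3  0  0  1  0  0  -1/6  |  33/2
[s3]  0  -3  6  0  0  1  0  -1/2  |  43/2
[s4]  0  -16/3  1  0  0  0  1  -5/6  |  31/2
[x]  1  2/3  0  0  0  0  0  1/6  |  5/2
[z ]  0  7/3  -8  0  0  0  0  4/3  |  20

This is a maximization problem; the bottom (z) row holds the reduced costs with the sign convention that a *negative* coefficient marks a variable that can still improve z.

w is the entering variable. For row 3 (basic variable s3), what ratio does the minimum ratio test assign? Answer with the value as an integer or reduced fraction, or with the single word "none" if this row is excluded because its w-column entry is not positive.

Ratio = RHS / (w entry) = (43/2) / 6 = 43/12.

43/12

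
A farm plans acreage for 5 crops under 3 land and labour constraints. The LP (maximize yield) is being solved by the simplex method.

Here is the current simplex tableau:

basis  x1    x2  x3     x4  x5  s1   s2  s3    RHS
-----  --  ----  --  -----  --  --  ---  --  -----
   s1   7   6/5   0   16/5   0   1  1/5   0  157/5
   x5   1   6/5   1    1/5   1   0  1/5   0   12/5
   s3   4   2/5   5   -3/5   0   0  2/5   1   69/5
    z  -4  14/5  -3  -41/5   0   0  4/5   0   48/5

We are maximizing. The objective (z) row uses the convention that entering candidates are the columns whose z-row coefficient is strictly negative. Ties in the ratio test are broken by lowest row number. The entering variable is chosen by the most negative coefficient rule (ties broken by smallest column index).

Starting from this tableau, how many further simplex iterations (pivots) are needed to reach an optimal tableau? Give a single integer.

2

pivot: x4 in, s1 out → z = 1441/16
pivot: x3 in, x5 out → z = 731/8
No improving column remains; optimal.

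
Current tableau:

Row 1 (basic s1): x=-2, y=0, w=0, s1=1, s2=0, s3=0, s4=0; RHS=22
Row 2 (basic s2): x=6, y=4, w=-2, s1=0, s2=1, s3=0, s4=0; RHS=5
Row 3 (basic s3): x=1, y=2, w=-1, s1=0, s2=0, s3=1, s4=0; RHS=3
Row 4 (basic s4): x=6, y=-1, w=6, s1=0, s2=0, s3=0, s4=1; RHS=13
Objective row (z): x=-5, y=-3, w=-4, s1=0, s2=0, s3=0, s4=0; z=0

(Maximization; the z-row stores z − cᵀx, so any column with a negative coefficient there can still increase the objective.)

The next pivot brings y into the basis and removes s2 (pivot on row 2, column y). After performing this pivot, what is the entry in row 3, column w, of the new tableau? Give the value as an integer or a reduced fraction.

Pivot element is row 2, column y: 4.
Normalize row 2: new (row 2, w) = (-2)/4 = -1/2.
row 3 ← row 3 − 2·(new row 2): -1 − 2·(-1/2) = 0.

0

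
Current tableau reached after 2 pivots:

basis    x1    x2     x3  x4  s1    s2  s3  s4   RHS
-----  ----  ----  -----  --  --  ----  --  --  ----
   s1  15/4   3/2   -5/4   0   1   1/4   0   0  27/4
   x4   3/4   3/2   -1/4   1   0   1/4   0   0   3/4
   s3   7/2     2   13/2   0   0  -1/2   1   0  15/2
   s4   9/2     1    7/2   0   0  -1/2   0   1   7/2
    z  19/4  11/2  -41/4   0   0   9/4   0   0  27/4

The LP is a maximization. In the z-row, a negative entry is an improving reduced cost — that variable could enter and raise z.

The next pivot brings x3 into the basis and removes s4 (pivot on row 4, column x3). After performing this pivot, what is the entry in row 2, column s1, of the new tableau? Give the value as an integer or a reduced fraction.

Pivot element is row 4, column x3: 7/2.
Normalize row 4: new (row 4, s1) = 0/(7/2) = 0.
row 2 ← row 2 − (-1/4)·(new row 4): 0 − (-1/4)·0 = 0.

0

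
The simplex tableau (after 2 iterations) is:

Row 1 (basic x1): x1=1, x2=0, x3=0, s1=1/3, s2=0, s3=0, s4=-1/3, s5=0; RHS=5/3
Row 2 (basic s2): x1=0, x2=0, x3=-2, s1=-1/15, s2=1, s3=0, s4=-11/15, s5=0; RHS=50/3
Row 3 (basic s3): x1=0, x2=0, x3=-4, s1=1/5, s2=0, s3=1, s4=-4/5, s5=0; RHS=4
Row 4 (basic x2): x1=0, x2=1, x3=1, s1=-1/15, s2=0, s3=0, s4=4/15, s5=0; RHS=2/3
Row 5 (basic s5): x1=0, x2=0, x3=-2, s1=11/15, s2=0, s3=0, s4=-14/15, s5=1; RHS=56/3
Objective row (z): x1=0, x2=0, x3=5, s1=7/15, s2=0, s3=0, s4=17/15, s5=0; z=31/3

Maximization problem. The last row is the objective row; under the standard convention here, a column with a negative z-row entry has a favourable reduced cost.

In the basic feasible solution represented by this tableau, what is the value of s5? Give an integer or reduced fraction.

s5 is basic (row 5); its value is the RHS of that row: 56/3.

56/3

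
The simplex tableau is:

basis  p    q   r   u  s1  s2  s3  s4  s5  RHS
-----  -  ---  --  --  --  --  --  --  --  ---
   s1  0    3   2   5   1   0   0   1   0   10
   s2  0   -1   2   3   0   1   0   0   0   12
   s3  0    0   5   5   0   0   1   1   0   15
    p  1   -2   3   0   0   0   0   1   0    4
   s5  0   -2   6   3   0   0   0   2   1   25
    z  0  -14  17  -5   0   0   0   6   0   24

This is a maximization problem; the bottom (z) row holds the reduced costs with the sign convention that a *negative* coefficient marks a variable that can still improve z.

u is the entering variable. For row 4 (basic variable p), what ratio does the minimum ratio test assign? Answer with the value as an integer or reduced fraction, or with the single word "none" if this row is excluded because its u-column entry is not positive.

The u entry in row 4 is 0 ≤ 0, so this row gives no ratio.

none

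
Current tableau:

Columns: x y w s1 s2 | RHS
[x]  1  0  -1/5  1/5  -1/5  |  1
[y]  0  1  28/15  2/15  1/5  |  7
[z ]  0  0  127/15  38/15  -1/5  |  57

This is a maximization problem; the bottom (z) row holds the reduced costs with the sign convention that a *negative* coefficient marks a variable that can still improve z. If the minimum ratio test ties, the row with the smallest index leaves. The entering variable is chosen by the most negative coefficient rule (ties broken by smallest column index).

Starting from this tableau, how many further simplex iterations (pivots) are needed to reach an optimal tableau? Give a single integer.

1

pivot: s2 in, y out → z = 64
No improving column remains; optimal.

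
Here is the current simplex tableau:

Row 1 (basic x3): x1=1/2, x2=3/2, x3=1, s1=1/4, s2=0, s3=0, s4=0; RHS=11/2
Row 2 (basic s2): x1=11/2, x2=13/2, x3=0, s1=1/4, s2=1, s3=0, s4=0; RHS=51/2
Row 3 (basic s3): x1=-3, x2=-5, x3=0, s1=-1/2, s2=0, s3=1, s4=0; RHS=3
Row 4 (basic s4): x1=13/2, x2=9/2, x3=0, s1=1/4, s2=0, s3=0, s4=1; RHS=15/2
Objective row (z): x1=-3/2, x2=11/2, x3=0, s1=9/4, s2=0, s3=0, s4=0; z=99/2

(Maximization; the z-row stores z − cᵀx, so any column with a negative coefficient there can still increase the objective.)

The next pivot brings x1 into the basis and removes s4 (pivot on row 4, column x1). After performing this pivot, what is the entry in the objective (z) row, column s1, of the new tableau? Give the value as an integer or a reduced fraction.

30/13

Pivot element is row 4, column x1: 13/2.
Normalize row 4: new (row 4, s1) = (1/4)/(13/2) = 1/26.
z-row ← z-row − (-3/2)·(new row 4): 9/4 − (-3/2)·(1/26) = 30/13.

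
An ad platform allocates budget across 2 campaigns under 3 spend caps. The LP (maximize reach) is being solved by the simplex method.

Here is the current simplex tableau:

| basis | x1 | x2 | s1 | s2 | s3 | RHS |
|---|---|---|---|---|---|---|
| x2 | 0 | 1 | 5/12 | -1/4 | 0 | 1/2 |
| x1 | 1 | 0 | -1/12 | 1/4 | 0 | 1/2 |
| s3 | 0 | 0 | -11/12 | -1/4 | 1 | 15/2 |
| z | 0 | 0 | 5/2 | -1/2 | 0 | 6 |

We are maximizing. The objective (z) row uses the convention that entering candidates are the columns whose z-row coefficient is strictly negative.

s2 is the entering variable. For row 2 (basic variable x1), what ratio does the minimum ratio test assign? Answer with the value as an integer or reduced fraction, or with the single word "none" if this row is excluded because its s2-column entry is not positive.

2

Ratio = RHS / (s2 entry) = (1/2) / (1/4) = 2.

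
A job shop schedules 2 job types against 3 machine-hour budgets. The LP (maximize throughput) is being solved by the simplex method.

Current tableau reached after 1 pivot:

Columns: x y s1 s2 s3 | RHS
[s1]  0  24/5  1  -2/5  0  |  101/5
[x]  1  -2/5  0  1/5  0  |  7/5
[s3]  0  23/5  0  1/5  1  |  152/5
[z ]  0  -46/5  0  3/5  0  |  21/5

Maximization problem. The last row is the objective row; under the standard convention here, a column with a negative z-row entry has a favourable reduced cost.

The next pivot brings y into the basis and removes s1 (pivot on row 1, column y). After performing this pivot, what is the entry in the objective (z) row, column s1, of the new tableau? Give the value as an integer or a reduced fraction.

Pivot element is row 1, column y: 24/5.
Normalize row 1: new (row 1, s1) = 1/(24/5) = 5/24.
z-row ← z-row − (-46/5)·(new row 1): 0 − (-46/5)·(5/24) = 23/12.

23/12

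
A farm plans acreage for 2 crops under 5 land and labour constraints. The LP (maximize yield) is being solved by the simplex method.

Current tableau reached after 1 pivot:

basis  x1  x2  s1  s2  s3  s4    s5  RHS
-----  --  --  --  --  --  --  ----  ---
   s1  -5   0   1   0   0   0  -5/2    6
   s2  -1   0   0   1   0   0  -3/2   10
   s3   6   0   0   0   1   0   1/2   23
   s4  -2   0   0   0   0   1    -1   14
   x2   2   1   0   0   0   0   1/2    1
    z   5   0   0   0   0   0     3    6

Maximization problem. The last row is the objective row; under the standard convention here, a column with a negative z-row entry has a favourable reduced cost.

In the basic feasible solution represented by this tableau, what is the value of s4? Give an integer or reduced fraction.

14

s4 is basic (row 4); its value is the RHS of that row: 14.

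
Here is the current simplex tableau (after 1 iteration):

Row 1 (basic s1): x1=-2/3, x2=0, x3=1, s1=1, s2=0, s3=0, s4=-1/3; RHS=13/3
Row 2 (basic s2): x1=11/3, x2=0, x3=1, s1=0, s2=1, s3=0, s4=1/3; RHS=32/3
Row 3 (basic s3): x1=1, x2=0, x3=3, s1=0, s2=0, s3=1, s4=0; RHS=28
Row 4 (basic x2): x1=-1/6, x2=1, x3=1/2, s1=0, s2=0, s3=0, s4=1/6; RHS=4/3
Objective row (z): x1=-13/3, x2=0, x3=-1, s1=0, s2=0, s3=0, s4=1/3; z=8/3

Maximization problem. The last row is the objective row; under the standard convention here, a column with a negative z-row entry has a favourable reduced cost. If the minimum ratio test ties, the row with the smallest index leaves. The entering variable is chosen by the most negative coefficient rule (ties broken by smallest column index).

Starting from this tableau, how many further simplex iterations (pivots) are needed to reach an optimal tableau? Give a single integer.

pivot: x1 in, s2 out → z = 168/11
No improving column remains; optimal.

1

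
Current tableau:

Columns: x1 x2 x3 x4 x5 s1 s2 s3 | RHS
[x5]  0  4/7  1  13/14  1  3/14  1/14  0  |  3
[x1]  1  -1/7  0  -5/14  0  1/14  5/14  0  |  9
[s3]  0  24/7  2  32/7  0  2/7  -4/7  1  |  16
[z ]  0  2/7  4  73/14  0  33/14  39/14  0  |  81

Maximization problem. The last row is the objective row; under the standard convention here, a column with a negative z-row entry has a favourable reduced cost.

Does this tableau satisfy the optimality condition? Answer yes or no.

yes

No objective-row coefficient is strictly negative, so no entering variable exists; the tableau is optimal.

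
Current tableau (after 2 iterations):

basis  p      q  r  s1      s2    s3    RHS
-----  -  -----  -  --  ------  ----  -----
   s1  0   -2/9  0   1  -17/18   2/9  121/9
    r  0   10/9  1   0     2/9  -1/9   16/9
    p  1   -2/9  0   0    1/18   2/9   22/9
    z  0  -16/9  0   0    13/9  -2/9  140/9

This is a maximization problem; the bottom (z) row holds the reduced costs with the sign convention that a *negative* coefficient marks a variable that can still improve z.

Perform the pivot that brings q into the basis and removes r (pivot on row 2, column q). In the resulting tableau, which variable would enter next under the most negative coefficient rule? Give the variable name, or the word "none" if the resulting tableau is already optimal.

Pivot element 10/9. New z-row = old z-row − (-16/9)·(row 2/(10/9)).
Updated z-row coefficients: p: 0, q: 0, r: 8/5, s1: 0, s2: 9/5, s3: -2/5.
The most negative is -2/5 in column s3, so s3 would enter next.

s3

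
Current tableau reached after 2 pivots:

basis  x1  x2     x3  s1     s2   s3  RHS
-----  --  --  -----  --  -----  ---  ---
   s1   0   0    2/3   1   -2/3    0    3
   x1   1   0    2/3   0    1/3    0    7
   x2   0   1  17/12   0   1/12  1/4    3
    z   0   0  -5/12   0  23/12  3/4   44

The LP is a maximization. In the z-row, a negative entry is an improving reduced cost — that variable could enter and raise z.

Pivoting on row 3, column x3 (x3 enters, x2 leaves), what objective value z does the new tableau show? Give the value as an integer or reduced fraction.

763/17

Minimum ratio for x3: 3/(17/12) = 36/17.
z changes by −(z-row coeff of x3)·ratio = −(-5/12)·(36/17) = 15/17.
New z = 44 + (15/17) = 763/17.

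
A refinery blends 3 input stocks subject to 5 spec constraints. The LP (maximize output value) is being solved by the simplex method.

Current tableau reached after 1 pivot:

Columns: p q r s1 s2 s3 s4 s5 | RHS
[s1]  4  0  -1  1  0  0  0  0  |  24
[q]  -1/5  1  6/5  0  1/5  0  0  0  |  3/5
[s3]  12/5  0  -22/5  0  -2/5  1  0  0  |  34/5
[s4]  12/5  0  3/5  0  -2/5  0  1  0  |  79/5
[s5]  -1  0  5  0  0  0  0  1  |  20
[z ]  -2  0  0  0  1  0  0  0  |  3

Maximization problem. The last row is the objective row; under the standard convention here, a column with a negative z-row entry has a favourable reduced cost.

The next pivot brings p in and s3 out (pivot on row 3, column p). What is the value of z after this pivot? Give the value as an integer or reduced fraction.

26/3

Minimum ratio for p: (34/5)/(12/5) = 17/6.
z changes by −(z-row coeff of p)·ratio = −(-2)·(17/6) = 17/3.
New z = 3 + (17/3) = 26/3.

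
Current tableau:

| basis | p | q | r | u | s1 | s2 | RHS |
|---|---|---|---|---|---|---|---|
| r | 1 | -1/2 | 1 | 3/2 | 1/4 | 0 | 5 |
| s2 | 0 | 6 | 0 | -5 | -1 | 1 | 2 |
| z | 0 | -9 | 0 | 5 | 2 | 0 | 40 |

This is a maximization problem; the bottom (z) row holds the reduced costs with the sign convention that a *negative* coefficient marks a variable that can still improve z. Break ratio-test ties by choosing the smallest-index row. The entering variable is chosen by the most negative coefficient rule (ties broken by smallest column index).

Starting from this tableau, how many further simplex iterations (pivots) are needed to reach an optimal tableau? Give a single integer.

pivot: q in, s2 out → z = 43
pivot: u in, r out → z = 714/13
No improving column remains; optimal.

2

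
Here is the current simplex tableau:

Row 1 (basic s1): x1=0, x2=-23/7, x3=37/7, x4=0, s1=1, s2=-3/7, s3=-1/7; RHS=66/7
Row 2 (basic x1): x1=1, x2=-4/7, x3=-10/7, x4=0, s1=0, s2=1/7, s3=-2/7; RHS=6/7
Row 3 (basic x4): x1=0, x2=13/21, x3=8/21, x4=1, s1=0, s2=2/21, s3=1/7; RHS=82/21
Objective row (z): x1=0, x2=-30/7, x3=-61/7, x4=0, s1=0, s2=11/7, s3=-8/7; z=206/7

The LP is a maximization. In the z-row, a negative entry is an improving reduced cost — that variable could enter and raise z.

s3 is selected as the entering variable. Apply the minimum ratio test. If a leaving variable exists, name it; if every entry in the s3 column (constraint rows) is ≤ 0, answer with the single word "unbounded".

x4

Ratios: row 1 (s1): entry -1/7 ≤ 0, skip; row 2 (x1): entry -2/7 ≤ 0, skip; row 3 (x4): (82/21)/(1/7) = 82/3.
Minimum ratio is in the x4 row, so x4 leaves.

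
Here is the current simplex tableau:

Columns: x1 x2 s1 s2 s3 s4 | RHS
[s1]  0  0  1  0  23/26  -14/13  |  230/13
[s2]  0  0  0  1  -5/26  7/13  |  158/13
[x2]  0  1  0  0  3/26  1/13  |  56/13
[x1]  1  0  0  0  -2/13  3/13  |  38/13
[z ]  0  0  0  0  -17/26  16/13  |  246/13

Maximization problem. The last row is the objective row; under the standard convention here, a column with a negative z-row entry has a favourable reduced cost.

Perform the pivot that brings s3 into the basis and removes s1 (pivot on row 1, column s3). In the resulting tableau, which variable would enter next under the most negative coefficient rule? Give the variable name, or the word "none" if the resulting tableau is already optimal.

Pivot element 23/26. New z-row = old z-row − (-17/26)·(row 1/(23/26)).
Updated z-row coefficients: x1: 0, x2: 0, s1: 17/23, s2: 0, s3: 0, s4: 10/23.
No coefficient is strictly negative; the tableau after this pivot is optimal.

none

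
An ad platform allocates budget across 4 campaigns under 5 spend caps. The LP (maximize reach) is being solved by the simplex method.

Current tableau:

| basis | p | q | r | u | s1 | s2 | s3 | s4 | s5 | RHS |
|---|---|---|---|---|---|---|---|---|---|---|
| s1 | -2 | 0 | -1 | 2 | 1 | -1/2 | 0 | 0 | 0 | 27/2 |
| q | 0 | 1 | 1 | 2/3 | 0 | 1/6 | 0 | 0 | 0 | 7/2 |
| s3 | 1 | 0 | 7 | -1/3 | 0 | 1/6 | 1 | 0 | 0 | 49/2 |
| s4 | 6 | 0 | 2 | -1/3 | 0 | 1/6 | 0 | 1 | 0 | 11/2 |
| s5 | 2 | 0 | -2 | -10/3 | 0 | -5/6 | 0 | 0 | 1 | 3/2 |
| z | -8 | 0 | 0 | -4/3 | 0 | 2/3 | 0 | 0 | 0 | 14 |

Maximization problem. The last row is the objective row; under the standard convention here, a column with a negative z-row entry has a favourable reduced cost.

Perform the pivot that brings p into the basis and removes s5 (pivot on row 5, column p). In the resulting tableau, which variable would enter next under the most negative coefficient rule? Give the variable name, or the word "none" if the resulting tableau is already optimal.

Pivot element 2. New z-row = old z-row − (-8)·(row 5/2).
Updated z-row coefficients: p: 0, q: 0, r: -8, u: -44/3, s1: 0, s2: -8/3, s3: 0, s4: 0, s5: 4.
The most negative is -44/3 in column u, so u would enter next.

u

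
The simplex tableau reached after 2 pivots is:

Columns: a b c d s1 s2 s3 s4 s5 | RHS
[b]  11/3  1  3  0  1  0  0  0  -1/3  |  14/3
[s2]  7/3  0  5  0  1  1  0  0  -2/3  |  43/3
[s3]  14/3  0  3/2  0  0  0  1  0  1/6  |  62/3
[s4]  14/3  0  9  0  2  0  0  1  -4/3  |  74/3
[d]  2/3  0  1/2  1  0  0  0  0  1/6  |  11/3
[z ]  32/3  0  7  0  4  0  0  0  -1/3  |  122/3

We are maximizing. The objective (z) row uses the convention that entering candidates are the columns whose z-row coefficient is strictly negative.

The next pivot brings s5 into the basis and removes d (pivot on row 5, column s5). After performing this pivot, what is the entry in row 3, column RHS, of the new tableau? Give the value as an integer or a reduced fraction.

Pivot element is row 5, column s5: 1/6.
Normalize row 5: new (row 5, RHS) = (11/3)/(1/6) = 22.
row 3 ← row 3 − (1/6)·(new row 5): 62/3 − (1/6)·22 = 17.

17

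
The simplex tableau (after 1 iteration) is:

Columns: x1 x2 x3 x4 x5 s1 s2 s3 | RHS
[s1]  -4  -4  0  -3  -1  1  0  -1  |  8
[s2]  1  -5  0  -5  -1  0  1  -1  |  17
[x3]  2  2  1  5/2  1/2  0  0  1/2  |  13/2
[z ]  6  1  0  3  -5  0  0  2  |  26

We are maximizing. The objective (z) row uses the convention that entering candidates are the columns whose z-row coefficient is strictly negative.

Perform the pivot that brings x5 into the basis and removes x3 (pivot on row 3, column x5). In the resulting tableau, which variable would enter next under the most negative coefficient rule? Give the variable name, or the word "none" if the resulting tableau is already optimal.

Pivot element 1/2. New z-row = old z-row − (-5)·(row 3/(1/2)).
Updated z-row coefficients: x1: 26, x2: 21, x3: 10, x4: 28, x5: 0, s1: 0, s2: 0, s3: 7.
No coefficient is strictly negative; the tableau after this pivot is optimal.

none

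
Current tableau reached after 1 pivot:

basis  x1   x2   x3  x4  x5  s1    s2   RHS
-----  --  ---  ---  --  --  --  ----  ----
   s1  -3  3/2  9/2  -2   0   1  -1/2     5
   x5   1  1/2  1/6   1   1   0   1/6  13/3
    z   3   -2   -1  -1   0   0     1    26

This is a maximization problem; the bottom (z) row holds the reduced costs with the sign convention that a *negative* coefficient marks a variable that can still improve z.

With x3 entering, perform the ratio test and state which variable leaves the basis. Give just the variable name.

Ratios: row 1 (s1): 5/(9/2) = 10/9; row 2 (x5): (13/3)/(1/6) = 26.
Minimum ratio 10/9 is in the s1 row, so s1 leaves.

s1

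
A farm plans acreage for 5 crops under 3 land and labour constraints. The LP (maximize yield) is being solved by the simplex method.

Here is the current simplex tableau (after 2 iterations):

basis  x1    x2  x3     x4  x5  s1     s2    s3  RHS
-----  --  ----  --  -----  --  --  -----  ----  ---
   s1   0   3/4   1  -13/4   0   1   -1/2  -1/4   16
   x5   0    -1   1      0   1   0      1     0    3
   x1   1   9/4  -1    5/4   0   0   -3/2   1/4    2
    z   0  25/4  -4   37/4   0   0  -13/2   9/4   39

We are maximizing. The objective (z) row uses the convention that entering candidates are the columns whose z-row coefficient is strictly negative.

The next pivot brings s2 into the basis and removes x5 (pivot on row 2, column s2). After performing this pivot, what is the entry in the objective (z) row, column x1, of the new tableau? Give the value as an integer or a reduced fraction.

0

Pivot element is row 2, column s2: 1.
Normalize row 2: new (row 2, x1) = 0/1 = 0.
z-row ← z-row − (-13/2)·(new row 2): 0 − (-13/2)·0 = 0.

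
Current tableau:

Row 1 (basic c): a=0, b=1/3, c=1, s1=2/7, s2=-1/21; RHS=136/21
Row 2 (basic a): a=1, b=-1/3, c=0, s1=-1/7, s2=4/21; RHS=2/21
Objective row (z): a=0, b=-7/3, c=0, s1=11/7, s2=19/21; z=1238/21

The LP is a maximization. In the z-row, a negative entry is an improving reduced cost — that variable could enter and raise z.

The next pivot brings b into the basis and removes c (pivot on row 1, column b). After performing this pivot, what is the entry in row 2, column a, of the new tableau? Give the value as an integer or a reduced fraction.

Pivot element is row 1, column b: 1/3.
Normalize row 1: new (row 1, a) = 0/(1/3) = 0.
row 2 ← row 2 − (-1/3)·(new row 1): 1 − (-1/3)·0 = 1.

1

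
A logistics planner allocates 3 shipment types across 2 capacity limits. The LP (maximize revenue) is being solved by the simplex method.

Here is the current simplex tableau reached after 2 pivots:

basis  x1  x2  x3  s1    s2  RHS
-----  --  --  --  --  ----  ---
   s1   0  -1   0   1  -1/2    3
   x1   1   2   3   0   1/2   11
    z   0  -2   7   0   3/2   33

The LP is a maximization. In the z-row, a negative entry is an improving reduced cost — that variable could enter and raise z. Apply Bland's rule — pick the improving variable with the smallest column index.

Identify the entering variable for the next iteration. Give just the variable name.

x2

Objective-row coefficients: x1: 0, x2: -2, x3: 7, s1: 0, s2: 3/2.
Improving columns: x2. Bland's rule picks the smallest column index → x2.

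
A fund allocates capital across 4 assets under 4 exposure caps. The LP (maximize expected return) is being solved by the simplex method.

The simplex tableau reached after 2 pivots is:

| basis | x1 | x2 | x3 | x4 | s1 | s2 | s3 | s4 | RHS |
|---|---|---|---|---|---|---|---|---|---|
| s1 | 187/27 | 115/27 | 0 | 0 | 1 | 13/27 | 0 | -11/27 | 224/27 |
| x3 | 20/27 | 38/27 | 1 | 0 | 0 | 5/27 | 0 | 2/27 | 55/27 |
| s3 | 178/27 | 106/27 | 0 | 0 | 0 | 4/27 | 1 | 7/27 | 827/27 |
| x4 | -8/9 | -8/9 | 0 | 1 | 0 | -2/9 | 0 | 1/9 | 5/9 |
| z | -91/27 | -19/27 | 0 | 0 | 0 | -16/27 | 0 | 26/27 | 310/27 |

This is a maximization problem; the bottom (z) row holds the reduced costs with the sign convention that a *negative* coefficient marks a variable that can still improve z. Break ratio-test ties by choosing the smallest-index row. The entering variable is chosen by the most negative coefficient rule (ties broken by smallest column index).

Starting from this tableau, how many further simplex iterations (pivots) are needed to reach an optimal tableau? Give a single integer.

2

pivot: x1 in, s1 out → z = 2902/187
pivot: s2 in, x3 out → z = 93/5
No improving column remains; optimal.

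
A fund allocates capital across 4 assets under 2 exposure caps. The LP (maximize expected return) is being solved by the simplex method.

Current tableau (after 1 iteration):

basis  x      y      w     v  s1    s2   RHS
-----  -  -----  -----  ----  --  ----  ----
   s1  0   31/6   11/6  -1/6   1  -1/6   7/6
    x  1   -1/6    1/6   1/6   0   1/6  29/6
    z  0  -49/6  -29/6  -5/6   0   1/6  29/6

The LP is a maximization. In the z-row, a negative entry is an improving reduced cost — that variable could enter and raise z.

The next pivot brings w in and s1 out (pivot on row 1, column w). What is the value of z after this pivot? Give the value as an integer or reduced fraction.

Minimum ratio for w: (7/6)/(11/6) = 7/11.
z changes by −(z-row coeff of w)·ratio = −(-29/6)·(7/11) = 203/66.
New z = 29/6 + (203/66) = 87/11.

87/11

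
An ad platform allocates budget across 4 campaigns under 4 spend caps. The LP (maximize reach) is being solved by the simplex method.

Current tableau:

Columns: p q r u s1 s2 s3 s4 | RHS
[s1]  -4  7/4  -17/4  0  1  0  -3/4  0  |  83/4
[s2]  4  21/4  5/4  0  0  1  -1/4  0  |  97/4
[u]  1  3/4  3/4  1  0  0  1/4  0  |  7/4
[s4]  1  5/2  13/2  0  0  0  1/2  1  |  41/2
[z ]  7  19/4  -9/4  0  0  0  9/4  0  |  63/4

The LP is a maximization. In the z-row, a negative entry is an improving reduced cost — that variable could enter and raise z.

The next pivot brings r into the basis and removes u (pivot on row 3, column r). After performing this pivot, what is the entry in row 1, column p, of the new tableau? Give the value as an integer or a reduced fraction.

5/3

Pivot element is row 3, column r: 3/4.
Normalize row 3: new (row 3, p) = 1/(3/4) = 4/3.
row 1 ← row 1 − (-17/4)·(new row 3): -4 − (-17/4)·(4/3) = 5/3.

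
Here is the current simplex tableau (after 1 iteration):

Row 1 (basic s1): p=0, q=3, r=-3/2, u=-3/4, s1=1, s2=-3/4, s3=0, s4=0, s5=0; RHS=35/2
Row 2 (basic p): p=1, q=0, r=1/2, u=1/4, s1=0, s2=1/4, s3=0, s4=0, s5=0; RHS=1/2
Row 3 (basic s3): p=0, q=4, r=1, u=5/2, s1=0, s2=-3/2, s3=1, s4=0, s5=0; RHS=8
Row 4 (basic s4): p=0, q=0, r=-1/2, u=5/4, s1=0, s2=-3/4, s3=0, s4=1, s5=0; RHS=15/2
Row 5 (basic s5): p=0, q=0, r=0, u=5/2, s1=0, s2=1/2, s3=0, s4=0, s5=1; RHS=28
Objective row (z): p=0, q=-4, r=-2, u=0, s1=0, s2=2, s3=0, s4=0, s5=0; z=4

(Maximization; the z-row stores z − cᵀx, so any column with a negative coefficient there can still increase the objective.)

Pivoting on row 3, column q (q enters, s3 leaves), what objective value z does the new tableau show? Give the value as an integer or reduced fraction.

12

Minimum ratio for q: 8/4 = 2.
z changes by −(z-row coeff of q)·ratio = −(-4)·2 = 8.
New z = 4 + 8 = 12.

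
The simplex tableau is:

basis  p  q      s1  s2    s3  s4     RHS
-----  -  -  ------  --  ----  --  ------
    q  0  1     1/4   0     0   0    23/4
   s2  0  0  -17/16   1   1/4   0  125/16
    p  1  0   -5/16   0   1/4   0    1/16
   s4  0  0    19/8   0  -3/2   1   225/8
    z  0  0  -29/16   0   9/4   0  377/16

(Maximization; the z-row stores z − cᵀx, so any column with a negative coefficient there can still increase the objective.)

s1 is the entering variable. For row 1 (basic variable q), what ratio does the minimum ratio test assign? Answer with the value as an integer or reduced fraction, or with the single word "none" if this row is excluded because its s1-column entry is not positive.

Ratio = RHS / (s1 entry) = (23/4) / (1/4) = 23.

23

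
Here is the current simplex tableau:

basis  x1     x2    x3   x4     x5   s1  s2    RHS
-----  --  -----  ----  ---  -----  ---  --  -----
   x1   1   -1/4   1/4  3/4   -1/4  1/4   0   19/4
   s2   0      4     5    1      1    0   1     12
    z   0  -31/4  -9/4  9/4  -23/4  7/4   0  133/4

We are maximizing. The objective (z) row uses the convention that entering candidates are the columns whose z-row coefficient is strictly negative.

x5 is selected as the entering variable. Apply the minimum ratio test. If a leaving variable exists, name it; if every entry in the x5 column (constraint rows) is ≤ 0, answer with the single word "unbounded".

Ratios: row 1 (x1): entry -1/4 ≤ 0, skip; row 2 (s2): 12/1 = 12.
Minimum ratio is in the s2 row, so s2 leaves.

s2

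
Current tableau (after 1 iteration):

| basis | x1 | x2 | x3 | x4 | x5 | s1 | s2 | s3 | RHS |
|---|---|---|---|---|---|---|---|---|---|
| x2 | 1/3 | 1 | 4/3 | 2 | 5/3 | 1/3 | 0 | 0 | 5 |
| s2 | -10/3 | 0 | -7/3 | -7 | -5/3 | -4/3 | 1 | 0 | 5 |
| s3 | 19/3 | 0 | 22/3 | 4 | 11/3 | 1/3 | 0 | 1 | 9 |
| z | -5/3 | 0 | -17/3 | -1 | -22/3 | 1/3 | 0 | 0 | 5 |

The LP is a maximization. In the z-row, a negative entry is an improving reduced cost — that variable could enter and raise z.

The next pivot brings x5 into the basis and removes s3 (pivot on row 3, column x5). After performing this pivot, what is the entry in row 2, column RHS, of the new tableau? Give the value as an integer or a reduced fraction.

Pivot element is row 3, column x5: 11/3.
Normalize row 3: new (row 3, RHS) = 9/(11/3) = 27/11.
row 2 ← row 2 − (-5/3)·(new row 3): 5 − (-5/3)·(27/11) = 100/11.

100/11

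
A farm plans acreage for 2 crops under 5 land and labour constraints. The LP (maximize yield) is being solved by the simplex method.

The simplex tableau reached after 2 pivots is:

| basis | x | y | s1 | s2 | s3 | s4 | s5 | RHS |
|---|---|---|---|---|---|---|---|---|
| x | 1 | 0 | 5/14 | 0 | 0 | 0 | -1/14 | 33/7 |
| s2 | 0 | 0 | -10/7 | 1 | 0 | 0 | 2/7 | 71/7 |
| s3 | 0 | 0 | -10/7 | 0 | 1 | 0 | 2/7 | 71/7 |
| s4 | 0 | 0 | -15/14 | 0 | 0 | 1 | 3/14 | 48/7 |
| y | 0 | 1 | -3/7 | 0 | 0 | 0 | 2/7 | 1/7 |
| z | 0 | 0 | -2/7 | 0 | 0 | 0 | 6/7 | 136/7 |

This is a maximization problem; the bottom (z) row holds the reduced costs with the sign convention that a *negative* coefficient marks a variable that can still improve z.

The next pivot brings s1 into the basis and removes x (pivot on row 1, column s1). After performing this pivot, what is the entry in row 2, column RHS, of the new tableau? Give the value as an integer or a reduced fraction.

Pivot element is row 1, column s1: 5/14.
Normalize row 1: new (row 1, RHS) = (33/7)/(5/14) = 66/5.
row 2 ← row 2 − (-10/7)·(new row 1): 71/7 − (-10/7)·(66/5) = 29.

29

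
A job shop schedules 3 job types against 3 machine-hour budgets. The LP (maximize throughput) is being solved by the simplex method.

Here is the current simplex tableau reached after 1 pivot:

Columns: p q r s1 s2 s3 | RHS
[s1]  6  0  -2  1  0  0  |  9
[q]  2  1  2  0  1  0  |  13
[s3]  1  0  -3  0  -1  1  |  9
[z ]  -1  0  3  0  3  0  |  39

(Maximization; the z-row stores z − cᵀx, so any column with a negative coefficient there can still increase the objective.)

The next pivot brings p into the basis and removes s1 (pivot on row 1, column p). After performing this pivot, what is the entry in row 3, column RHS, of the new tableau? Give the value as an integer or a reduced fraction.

15/2

Pivot element is row 1, column p: 6.
Normalize row 1: new (row 1, RHS) = 9/6 = 3/2.
row 3 ← row 3 − 1·(new row 1): 9 − 1·(3/2) = 15/2.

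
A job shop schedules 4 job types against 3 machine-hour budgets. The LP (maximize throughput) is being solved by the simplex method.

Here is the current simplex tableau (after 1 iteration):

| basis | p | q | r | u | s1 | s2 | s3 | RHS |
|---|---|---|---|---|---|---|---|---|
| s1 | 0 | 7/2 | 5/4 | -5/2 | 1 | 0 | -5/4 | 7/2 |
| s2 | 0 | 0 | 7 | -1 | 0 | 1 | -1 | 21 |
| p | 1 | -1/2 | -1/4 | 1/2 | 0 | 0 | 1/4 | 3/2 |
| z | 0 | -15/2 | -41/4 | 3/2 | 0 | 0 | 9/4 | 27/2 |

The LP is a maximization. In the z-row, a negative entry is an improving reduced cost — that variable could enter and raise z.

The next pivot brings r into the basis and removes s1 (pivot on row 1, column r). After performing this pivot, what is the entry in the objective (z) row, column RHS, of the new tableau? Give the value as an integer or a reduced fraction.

Pivot element is row 1, column r: 5/4.
Normalize row 1: new (row 1, RHS) = (7/2)/(5/4) = 14/5.
z-row ← z-row − (-41/4)·(new row 1): 27/2 − (-41/4)·(14/5) = 211/5.

211/5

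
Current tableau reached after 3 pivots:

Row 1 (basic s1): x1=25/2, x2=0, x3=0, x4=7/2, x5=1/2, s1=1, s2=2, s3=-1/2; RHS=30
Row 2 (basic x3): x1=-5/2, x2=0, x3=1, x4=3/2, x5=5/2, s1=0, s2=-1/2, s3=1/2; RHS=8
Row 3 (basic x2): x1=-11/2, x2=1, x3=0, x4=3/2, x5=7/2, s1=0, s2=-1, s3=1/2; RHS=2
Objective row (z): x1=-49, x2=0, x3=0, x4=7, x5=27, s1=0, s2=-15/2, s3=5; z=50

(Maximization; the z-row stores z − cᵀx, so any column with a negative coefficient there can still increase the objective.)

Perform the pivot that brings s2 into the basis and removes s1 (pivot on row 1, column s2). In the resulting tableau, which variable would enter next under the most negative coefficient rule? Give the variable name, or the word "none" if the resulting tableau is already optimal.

x1

Pivot element 2. New z-row = old z-row − (-15/2)·(row 1/2).
Updated z-row coefficients: x1: -17/8, x2: 0, x3: 0, x4: 161/8, x5: 231/8, s1: 15/4, s2: 0, s3: 25/8.
The most negative is -17/8 in column x1, so x1 would enter next.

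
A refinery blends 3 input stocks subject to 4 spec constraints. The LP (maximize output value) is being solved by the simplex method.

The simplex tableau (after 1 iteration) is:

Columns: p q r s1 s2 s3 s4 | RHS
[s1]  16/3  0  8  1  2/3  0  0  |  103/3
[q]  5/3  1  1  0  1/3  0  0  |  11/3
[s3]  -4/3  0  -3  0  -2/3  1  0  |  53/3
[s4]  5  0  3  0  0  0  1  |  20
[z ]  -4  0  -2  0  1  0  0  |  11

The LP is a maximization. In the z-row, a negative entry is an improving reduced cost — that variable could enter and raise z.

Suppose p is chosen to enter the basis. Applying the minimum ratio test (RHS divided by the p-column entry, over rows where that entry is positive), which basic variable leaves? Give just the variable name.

q

Ratios: row 1 (s1): (103/3)/(16/3) = 103/16; row 2 (q): (11/3)/(5/3) = 11/5; row 3 (s3): entry -4/3 ≤ 0, skip; row 4 (s4): 20/5 = 4.
Minimum ratio 11/5 is in the q row, so q leaves.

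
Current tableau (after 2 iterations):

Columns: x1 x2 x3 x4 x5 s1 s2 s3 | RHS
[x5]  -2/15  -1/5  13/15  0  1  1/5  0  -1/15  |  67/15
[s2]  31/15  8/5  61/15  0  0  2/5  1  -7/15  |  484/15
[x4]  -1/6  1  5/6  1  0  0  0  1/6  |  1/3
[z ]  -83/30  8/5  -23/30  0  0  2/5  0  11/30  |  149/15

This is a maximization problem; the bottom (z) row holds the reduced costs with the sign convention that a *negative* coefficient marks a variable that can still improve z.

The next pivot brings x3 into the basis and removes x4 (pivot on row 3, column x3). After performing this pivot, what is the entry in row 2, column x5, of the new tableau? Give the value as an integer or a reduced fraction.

0

Pivot element is row 3, column x3: 5/6.
Normalize row 3: new (row 3, x5) = 0/(5/6) = 0.
row 2 ← row 2 − (61/15)·(new row 3): 0 − (61/15)·0 = 0.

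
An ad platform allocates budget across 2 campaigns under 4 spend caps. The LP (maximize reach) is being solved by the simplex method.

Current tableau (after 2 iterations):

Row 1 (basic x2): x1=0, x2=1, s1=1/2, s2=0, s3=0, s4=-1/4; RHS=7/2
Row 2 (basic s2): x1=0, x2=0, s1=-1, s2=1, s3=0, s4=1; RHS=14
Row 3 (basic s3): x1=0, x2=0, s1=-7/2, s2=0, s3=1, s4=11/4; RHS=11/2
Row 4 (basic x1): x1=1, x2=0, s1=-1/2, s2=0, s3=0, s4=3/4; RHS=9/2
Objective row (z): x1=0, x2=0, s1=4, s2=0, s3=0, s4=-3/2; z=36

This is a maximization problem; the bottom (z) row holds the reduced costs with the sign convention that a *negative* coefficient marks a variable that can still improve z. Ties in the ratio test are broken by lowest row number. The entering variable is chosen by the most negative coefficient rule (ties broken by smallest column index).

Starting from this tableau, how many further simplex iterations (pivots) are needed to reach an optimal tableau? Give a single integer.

1

pivot: s4 in, s3 out → z = 39
No improving column remains; optimal.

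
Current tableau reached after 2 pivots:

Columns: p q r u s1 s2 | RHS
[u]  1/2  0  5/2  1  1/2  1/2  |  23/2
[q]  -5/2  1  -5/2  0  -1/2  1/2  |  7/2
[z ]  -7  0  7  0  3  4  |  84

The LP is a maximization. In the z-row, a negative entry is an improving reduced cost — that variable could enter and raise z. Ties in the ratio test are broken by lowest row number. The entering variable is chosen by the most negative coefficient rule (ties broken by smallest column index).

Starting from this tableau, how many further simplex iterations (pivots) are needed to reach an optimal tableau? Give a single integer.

pivot: p in, u out → z = 245
No improving column remains; optimal.

1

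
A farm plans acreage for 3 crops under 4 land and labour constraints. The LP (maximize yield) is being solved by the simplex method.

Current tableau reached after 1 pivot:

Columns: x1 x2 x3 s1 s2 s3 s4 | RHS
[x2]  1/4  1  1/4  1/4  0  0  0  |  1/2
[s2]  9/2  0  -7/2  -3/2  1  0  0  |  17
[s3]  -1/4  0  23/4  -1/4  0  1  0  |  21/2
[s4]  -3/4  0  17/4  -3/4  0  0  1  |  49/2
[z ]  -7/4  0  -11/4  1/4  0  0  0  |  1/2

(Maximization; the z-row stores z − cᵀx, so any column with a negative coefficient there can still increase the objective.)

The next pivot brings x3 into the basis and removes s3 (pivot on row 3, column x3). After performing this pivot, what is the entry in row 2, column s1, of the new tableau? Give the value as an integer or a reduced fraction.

-38/23

Pivot element is row 3, column x3: 23/4.
Normalize row 3: new (row 3, s1) = (-1/4)/(23/4) = -1/23.
row 2 ← row 2 − (-7/2)·(new row 3): -3/2 − (-7/2)·(-1/23) = -38/23.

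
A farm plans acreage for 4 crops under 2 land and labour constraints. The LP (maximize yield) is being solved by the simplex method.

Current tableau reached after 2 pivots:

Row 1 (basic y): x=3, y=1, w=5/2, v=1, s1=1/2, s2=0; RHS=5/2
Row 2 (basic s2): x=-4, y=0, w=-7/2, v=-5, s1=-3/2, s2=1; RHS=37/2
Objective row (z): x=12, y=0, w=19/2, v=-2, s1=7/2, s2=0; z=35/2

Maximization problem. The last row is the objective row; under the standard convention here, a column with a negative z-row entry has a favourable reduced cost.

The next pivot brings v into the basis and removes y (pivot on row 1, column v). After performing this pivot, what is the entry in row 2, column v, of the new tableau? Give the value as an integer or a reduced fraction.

0

Pivot element is row 1, column v: 1.
Normalize row 1: new (row 1, v) = 1/1 = 1.
row 2 ← row 2 − (-5)·(new row 1): -5 − (-5)·1 = 0.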